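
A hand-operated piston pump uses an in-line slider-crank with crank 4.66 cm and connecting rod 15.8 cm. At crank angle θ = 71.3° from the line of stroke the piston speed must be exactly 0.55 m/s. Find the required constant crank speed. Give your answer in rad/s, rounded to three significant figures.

For an in-line slider-crank, |v_piston| = rω|sinθ|·[1 + r cosθ/√(L² − r² sin²θ)].
With r = 0.0466 m, L = 0.158 m, θ = 71.3°: the bracketed kinematic factor |dx/dθ| = 0.048487 m.
ω = v/|dx/dθ| = 0.55/0.048487 = 11.343 rad/s.

11.3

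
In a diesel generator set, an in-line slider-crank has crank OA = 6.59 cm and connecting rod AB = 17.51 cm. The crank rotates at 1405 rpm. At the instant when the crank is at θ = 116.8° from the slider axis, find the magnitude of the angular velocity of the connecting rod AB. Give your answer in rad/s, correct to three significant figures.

ω = 147.1 rad/s (converted from 1405 rpm).
The rod makes angle φ with the slider axis where L sinφ = r sinθ; differentiating, L cosφ·φ̇ = r ω cosθ.
L cosφ = √(L² − r² sin²θ) = 0.16492 m.
|ω_rod| = r ω |cosθ| / √(L² − r² sin²θ) = 0.0659·147.1·0.45088/0.16492 = 26.507 rad/s.

26.5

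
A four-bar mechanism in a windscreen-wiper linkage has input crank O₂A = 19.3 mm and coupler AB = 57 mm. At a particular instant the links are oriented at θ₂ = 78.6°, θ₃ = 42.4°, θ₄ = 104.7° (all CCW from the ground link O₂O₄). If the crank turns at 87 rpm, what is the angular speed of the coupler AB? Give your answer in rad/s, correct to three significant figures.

1.53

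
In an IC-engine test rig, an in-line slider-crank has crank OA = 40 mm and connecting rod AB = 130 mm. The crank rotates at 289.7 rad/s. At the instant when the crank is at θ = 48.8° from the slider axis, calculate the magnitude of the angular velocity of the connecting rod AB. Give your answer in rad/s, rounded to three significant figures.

60.4

ω = 289.7 rad/s
The rod makes angle φ with the slider axis where L sinφ = r sinθ; differentiating, L cosφ·φ̇ = r ω cosθ.
L cosφ = √(L² − r² sin²θ) = 0.12647 m.
|ω_rod| = r ω |cosθ| / √(L² − r² sin²θ) = 0.04·289.7·0.65869/0.12647 = 60.354 rad/s.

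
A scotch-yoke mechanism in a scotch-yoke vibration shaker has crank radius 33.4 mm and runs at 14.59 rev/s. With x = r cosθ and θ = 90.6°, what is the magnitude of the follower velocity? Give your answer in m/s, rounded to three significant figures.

3.06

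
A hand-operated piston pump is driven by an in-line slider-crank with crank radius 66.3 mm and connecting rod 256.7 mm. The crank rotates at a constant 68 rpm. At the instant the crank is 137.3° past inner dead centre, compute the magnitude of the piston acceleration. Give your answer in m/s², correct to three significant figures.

2.38

ω = 2π·68/60 = 7.121 rad/s
x(θ) = r cosθ + √(L² − r² sin²θ); with ω constant, a = ω²·d²x/dθ².
d²x/dθ² = −r cosθ − r²(cos2θ)/√u − r⁴ sin²2θ/(4u^{3/2}),  u = L² − r² sin²θ = 0.0638733 m².
Substituting r = 0.0663 m, L = 0.2567 m, θ = 137.3°: d²x/dθ² = +0.047033 m.
a = ω²·d²x/dθ² = (7.121)²·(+0.047033) = +2.3849 m/s²;  |a| = 2.3849 m/s².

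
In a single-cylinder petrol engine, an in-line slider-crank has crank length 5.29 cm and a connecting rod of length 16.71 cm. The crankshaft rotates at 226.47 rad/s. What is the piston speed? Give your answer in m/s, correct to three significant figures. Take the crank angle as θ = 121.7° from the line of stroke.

8.43

ω = 226.5 rad/s
For an in-line slider-crank, x = r cosθ + √(L² − r² sin²θ), so v = −rω sinθ·[1 + r cosθ/√(L² − r² sin²θ)].
With r = 0.0529 m, L = 0.1671 m, θ = 121.7°: √(L² − r² sin²θ) = 0.16092 m.
v = −0.0529·226.5·0.85081·[1 + 0.0529·-0.52547/0.16092] = -8.4323 m/s.
|v| = 8.4323 m/s.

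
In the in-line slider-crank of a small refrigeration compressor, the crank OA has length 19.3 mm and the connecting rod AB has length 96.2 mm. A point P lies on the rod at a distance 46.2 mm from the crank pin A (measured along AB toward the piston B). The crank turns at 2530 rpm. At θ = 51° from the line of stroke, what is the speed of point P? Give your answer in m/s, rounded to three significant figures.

4.54

ω = 264.9 rad/s.  Crank-pin speed |V_A| = rω = 5.1134 m/s, perpendicular to OA.
Rod angle: sinφ = −(r/L) sinθ ⇒ φ = -8.970°; ω_rod = −rω cosθ/√(L²−r²sin²θ) = -33.865 rad/s.
V_P = V_A + ω_rod × AP, with AP = 0.0462 m along the rod.
Components: V_Px = −rω sinθ − a·ω_rod·sinφ = -4.2178 m/s;  V_Py = rω cosθ + a·ω_rod·cosφ = +1.6725 m/s.
|V_P| = √(V_Px² + V_Py²) = 4.5373 m/s.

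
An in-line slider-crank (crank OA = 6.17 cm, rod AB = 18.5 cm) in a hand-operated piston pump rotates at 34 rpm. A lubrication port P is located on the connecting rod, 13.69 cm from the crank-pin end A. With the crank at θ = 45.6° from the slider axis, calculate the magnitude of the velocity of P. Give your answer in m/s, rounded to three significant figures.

0.189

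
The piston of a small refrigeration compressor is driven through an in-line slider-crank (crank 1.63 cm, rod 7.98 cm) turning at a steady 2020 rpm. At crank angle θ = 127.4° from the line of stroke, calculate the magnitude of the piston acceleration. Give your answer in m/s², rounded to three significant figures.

ω = 2π·2020/60 = 211.5 rad/s
x(θ) = r cosθ + √(L² − r² sin²θ); with ω constant, a = ω²·d²x/dθ².
d²x/dθ² = −r cosθ − r²(cos2θ)/√u − r⁴ sin²2θ/(4u^{3/2}),  u = L² − r² sin²θ = 0.00620036 m².
Substituting r = 0.0163 m, L = 0.0798 m, θ = 127.4°: d²x/dθ² = +0.010751 m.
a = ω²·d²x/dθ² = (211.5)²·(+0.010751) = +481.08 m/s²;  |a| = 481.08 m/s².

481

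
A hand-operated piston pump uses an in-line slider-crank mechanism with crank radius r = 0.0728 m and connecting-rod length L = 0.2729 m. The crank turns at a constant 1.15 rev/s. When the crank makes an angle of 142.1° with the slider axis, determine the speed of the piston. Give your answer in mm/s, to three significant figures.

254

ω = 2π·1.15 = 7.226 rad/s
For an in-line slider-crank, x = r cosθ + √(L² − r² sin²θ), so v = −rω sinθ·[1 + r cosθ/√(L² − r² sin²θ)].
With r = 0.0728 m, L = 0.2729 m, θ = 142.1°: √(L² − r² sin²θ) = 0.26921 m.
v = −0.0728·7.226·0.61429·[1 + 0.0728·-0.78908/0.26921] = -0.25418 m/s.
|v| = 0.25418 m/s = 254.18 mm/s.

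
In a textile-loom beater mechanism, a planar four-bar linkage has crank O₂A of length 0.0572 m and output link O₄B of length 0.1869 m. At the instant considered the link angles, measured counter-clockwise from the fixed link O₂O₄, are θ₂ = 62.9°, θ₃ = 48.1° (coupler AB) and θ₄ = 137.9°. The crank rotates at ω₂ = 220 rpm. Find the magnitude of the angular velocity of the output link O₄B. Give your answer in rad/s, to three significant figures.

1.80

ω₂ = 23.04 rad/s (from 220 rpm).
Differentiating the loop-closure r₂e^{iθ₂}+r₃e^{iθ₃}=r₁+r₄e^{iθ₄} gives r₂ω₂e^{iθ₂}+r₃ω₃e^{iθ₃}=r₄ω₄e^{iθ₄}.
Eliminating the other unknown: ω₄ = r₂ω₂ sin(θ₂−θ₃) / [r₄ sin(θ₄−θ₃)].
Numerator sine = +0.25545; denominator sine = +0.99999.
Result = 0.0572·23.04·(+0.25545) / (0.1869·(+0.99999)) = +1.8011 rad/s; magnitude 1.8011 rad/s.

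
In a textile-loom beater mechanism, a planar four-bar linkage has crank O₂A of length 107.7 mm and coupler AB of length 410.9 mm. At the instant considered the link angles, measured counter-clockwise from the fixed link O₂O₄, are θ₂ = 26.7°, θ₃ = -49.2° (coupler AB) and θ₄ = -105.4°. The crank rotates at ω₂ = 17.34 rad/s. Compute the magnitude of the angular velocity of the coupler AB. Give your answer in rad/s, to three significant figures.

ω₂ = 17.34 rad/s
Differentiating the loop-closure r₂e^{iθ₂}+r₃e^{iθ₃}=r₁+r₄e^{iθ₄} gives r₂ω₂e^{iθ₂}+r₃ω₃e^{iθ₃}=r₄ω₄e^{iθ₄}.
Eliminating the other unknown: ω₃ = r₂ω₂ sin(θ₄−θ₂) / [r₃ sin(θ₃−θ₄)].
Numerator sine = -0.74198; denominator sine = +0.83098.
Result = 0.1077·17.34·(-0.74198) / (0.4109·(+0.83098)) = -4.0581 rad/s; magnitude 4.0581 rad/s.

4.06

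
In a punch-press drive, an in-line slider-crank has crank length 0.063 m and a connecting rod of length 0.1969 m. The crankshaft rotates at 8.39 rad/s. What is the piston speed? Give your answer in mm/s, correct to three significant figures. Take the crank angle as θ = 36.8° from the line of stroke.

ω = 8.39 rad/s
For an in-line slider-crank, x = r cosθ + √(L² − r² sin²θ), so v = −rω sinθ·[1 + r cosθ/√(L² − r² sin²θ)].
With r = 0.063 m, L = 0.1969 m, θ = 36.8°: √(L² − r² sin²θ) = 0.19325 m.
v = −0.063·8.39·0.59902·[1 + 0.063·0.80073/0.19325] = -0.39928 m/s.
|v| = 0.39928 m/s = 399.28 mm/s.

399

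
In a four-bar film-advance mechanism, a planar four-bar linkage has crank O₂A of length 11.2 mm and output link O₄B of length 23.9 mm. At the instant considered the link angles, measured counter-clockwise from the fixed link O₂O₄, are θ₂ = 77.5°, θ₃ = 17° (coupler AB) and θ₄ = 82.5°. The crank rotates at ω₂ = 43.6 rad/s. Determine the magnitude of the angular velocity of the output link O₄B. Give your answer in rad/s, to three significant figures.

ω₂ = 43.6 rad/s
Differentiating the loop-closure r₂e^{iθ₂}+r₃e^{iθ₃}=r₁+r₄e^{iθ₄} gives r₂ω₂e^{iθ₂}+r₃ω₃e^{iθ₃}=r₄ω₄e^{iθ₄}.
Eliminating the other unknown: ω₄ = r₂ω₂ sin(θ₂−θ₃) / [r₄ sin(θ₄−θ₃)].
Numerator sine = +0.87036; denominator sine = +0.90996.
Result = 0.0112·43.6·(+0.87036) / (0.0239·(+0.90996)) = +19.543 rad/s; magnitude 19.543 rad/s.

19.5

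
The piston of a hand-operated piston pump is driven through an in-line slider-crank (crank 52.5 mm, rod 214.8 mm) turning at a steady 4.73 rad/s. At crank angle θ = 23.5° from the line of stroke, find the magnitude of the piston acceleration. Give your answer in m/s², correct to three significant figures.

1.28

ω = 4.73 rad/s
x(θ) = r cosθ + √(L² − r² sin²θ); with ω constant, a = ω²·d²x/dθ².
d²x/dθ² = −r cosθ − r²(cos2θ)/√u − r⁴ sin²2θ/(4u^{3/2}),  u = L² − r² sin²θ = 0.0457008 m².
Substituting r = 0.0525 m, L = 0.2148 m, θ = 23.5°: d²x/dθ² = -0.057043 m.
a = ω²·d²x/dθ² = (4.73)²·(-0.057043) = -1.2762 m/s²;  |a| = 1.2762 m/s².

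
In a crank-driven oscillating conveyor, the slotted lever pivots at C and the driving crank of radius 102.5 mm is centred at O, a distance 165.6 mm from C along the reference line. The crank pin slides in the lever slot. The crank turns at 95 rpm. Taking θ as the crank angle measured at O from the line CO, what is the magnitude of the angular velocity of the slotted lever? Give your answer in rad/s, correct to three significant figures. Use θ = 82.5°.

2.99

ω = 9.948 rad/s (from 95 rpm).
Crank pin A relative to C: A = (d + r cosθ, r sinθ); lever angle φ = atan2(r sinθ, d + r cosθ).
Differentiating tanφ: φ̇ = rω(d cosθ + r)/(d² + r² + 2dr cosθ).
d² + r² + 2dr cosθ = |CA|² = 0.0423607 m²;  d cosθ + r = +0.12412 m.
|ω_lever| = |0.1025·9.948·+0.12412| / 0.0423607 = 2.9877 rad/s.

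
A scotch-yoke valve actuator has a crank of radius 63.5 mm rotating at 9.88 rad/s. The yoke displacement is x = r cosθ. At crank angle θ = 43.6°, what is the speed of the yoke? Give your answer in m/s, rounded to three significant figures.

ω = 9.88 rad/s
x = r cosθ ⇒ ẋ = −rω sinθ.
|v| = rω|sinθ| = 0.0635·9.88·|sin 43.6°| = 0.43265 m/s.

0.433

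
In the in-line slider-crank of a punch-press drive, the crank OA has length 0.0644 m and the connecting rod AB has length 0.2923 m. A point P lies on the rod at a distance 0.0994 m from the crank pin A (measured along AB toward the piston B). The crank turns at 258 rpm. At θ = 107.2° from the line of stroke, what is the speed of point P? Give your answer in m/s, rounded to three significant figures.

ω = 27.02 rad/s.  Crank-pin speed |V_A| = rω = 1.7399 m/s, perpendicular to OA.
Rod angle: sinφ = −(r/L) sinθ ⇒ φ = -12.150°; ω_rod = −rω cosθ/√(L²−r²sin²θ) = +1.8006 rad/s.
V_P = V_A + ω_rod × AP, with AP = 0.0994 m along the rod.
Components: V_Px = −rω sinθ − a·ω_rod·sinφ = -1.6245 m/s;  V_Py = rω cosθ + a·ω_rod·cosφ = -0.33955 m/s.
|V_P| = √(V_Px² + V_Py²) = 1.6596 m/s.

1.66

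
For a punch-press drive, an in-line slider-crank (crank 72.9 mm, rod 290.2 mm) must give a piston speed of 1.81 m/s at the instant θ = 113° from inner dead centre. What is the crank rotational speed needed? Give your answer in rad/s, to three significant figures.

For an in-line slider-crank, |v_piston| = rω|sinθ|·[1 + r cosθ/√(L² − r² sin²θ)].
With r = 0.0729 m, L = 0.2902 m, θ = 113°: the bracketed kinematic factor |dx/dθ| = 0.060335 m.
ω = v/|dx/dθ| = 1.81/0.060335 = 29.999 rad/s.

30.0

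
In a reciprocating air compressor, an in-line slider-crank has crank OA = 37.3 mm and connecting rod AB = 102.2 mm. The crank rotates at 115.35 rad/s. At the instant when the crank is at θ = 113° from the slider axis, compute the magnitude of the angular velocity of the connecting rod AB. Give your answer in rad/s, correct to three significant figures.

ω = 115.3 rad/s
The rod makes angle φ with the slider axis where L sinφ = r sinθ; differentiating, L cosφ·φ̇ = r ω cosθ.
L cosφ = √(L² − r² sin²θ) = 0.09626 m.
|ω_rod| = r ω |cosθ| / √(L² − r² sin²θ) = 0.0373·115.3·0.39073/0.09626 = 17.465 rad/s.

17.5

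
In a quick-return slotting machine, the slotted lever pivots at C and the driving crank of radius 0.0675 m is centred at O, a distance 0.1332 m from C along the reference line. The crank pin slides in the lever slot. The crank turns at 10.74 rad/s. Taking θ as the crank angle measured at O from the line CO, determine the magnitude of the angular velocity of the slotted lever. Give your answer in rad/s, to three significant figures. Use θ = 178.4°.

11.0

ω = 10.74 rad/s
Crank pin A relative to C: A = (d + r cosθ, r sinθ); lever angle φ = atan2(r sinθ, d + r cosθ).
Differentiating tanφ: φ̇ = rω(d cosθ + r)/(d² + r² + 2dr cosθ).
d² + r² + 2dr cosθ = |CA|² = 0.0043235 m²;  d cosθ + r = -0.065648 m.
|ω_lever| = |0.0675·10.74·-0.065648| / 0.0043235 = 11.008 rad/s.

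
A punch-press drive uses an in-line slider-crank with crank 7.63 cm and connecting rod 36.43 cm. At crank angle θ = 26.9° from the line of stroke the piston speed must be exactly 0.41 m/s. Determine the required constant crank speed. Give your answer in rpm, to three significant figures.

95.5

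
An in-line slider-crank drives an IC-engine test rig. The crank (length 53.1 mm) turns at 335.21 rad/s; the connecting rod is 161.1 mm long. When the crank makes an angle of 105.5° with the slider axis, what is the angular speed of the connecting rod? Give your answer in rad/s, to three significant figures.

31.1

ω = 335.2 rad/s
The rod makes angle φ with the slider axis where L sinφ = r sinθ; differentiating, L cosφ·φ̇ = r ω cosθ.
L cosφ = √(L² − r² sin²θ) = 0.15276 m.
|ω_rod| = r ω |cosθ| / √(L² − r² sin²θ) = 0.0531·335.2·0.26724/0.15276 = 31.139 rad/s.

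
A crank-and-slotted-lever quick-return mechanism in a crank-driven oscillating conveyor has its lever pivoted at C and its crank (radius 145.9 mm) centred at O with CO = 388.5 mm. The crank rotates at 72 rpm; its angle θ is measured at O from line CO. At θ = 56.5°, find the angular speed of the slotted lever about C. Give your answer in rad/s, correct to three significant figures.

ω = 7.54 rad/s (from 72 rpm).
Crank pin A relative to C: A = (d + r cosθ, r sinθ); lever angle φ = atan2(r sinθ, d + r cosθ).
Differentiating tanφ: φ̇ = rω(d cosθ + r)/(d² + r² + 2dr cosθ).
d² + r² + 2dr cosθ = |CA|² = 0.234789 m²;  d cosθ + r = +0.36033 m.
|ω_lever| = |0.1459·7.54·+0.36033| / 0.234789 = 1.6882 rad/s.

1.69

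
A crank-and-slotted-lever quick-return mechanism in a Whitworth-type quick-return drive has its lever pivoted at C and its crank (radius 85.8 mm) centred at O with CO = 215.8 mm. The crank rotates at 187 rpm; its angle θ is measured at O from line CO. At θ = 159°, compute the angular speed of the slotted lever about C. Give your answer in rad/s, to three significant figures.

10.0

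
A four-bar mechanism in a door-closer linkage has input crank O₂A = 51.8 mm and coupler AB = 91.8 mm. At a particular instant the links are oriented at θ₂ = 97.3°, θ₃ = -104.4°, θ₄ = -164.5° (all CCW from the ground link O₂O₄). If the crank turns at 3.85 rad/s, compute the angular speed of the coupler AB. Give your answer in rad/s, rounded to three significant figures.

ω₂ = 3.85 rad/s
Differentiating the loop-closure r₂e^{iθ₂}+r₃e^{iθ₃}=r₁+r₄e^{iθ₄} gives r₂ω₂e^{iθ₂}+r₃ω₃e^{iθ₃}=r₄ω₄e^{iθ₄}.
Eliminating the other unknown: ω₃ = r₂ω₂ sin(θ₄−θ₂) / [r₃ sin(θ₃−θ₄)].
Numerator sine = +0.98978; denominator sine = +0.86690.
Result = 0.0518·3.85·(+0.98978) / (0.0918·(+0.86690)) = +2.4804 rad/s; magnitude 2.4804 rad/s.

2.48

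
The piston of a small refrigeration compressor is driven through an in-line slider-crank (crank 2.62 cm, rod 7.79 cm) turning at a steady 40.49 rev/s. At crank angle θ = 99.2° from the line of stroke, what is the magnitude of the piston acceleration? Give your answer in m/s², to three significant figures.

843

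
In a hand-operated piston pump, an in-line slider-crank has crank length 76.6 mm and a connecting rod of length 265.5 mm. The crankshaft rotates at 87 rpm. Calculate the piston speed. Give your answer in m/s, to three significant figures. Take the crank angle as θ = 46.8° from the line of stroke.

ω = 2π·87/60 = 9.111 rad/s
For an in-line slider-crank, x = r cosθ + √(L² − r² sin²θ), so v = −rω sinθ·[1 + r cosθ/√(L² − r² sin²θ)].
With r = 0.0766 m, L = 0.2655 m, θ = 46.8°: √(L² − r² sin²θ) = 0.25956 m.
v = −0.0766·9.111·0.72897·[1 + 0.0766·0.68455/0.25956] = -0.6115 m/s.
|v| = 0.6115 m/s.

0.612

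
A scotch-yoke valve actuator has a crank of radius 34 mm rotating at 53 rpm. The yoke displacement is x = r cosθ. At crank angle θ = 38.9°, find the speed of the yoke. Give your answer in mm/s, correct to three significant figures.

118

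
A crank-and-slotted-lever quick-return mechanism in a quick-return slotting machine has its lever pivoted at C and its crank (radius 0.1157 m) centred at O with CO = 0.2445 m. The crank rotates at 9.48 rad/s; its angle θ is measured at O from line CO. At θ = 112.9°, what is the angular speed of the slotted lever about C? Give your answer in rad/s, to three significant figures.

0.441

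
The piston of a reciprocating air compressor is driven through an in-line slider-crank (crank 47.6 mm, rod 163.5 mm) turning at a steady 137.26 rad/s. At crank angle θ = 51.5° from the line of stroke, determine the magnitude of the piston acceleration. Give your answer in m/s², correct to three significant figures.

504

ω = 137.3 rad/s
x(θ) = r cosθ + √(L² − r² sin²θ); with ω constant, a = ω²·d²x/dθ².
d²x/dθ² = −r cosθ − r²(cos2θ)/√u − r⁴ sin²2θ/(4u^{3/2}),  u = L² − r² sin²θ = 0.0253445 m².
Substituting r = 0.0476 m, L = 0.1635 m, θ = 51.5°: d²x/dθ² = -0.026732 m.
a = ω²·d²x/dθ² = (137.3)²·(-0.026732) = -503.64 m/s²;  |a| = 503.64 m/s².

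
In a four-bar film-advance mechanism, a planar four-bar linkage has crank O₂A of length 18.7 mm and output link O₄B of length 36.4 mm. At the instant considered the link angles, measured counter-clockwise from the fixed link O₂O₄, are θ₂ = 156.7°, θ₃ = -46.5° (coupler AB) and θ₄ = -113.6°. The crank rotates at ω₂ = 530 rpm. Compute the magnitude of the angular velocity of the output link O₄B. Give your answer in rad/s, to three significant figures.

12.2

ω₂ = 55.5 rad/s (from 530 rpm).
Differentiating the loop-closure r₂e^{iθ₂}+r₃e^{iθ₃}=r₁+r₄e^{iθ₄} gives r₂ω₂e^{iθ₂}+r₃ω₃e^{iθ₃}=r₄ω₄e^{iθ₄}.
Eliminating the other unknown: ω₄ = r₂ω₂ sin(θ₂−θ₃) / [r₄ sin(θ₄−θ₃)].
Numerator sine = -0.39394; denominator sine = -0.92119.
Result = 0.0187·55.5·(-0.39394) / (0.0364·(-0.92119)) = +12.194 rad/s; magnitude 12.194 rad/s.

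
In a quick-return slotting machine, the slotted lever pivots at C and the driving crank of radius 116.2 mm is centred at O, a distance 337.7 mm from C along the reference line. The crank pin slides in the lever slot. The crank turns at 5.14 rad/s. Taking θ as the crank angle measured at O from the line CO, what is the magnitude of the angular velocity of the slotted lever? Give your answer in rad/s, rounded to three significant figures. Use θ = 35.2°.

1.22

ω = 5.14 rad/s
Crank pin A relative to C: A = (d + r cosθ, r sinθ); lever angle φ = atan2(r sinθ, d + r cosθ).
Differentiating tanφ: φ̇ = rω(d cosθ + r)/(d² + r² + 2dr cosθ).
d² + r² + 2dr cosθ = |CA|² = 0.191674 m²;  d cosθ + r = +0.39215 m.
|ω_lever| = |0.1162·5.14·+0.39215| / 0.191674 = 1.222 rad/s.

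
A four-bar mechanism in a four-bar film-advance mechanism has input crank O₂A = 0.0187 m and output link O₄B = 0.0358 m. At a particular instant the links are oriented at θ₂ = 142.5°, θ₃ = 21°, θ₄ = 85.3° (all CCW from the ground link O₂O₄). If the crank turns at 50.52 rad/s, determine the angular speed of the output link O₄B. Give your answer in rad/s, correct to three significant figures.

ω₂ = 50.52 rad/s
Differentiating the loop-closure r₂e^{iθ₂}+r₃e^{iθ₃}=r₁+r₄e^{iθ₄} gives r₂ω₂e^{iθ₂}+r₃ω₃e^{iθ₃}=r₄ω₄e^{iθ₄}.
Eliminating the other unknown: ω₄ = r₂ω₂ sin(θ₂−θ₃) / [r₄ sin(θ₄−θ₃)].
Numerator sine = +0.85264; denominator sine = +0.90108.
Result = 0.0187·50.52·(+0.85264) / (0.0358·(+0.90108)) = +24.97 rad/s; magnitude 24.97 rad/s.

25.0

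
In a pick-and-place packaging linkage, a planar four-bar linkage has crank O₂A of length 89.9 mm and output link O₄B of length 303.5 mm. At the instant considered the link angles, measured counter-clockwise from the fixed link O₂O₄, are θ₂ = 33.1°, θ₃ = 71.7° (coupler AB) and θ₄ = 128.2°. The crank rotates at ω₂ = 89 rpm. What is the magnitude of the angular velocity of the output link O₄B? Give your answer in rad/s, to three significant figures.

ω₂ = 9.32 rad/s (from 89 rpm).
Differentiating the loop-closure r₂e^{iθ₂}+r₃e^{iθ₃}=r₁+r₄e^{iθ₄} gives r₂ω₂e^{iθ₂}+r₃ω₃e^{iθ₃}=r₄ω₄e^{iθ₄}.
Eliminating the other unknown: ω₄ = r₂ω₂ sin(θ₂−θ₃) / [r₄ sin(θ₄−θ₃)].
Numerator sine = -0.62388; denominator sine = +0.83389.
Result = 0.0899·9.32·(-0.62388) / (0.3035·(+0.83389)) = -2.0654 rad/s; magnitude 2.0654 rad/s.

2.07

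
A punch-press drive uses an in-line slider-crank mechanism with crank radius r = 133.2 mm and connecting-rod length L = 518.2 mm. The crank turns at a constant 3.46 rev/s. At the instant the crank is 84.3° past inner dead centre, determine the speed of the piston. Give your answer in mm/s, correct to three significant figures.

2960

ω = 2π·3.46 = 21.74 rad/s
For an in-line slider-crank, x = r cosθ + √(L² − r² sin²θ), so v = −rω sinθ·[1 + r cosθ/√(L² − r² sin²θ)].
With r = 0.1332 m, L = 0.5182 m, θ = 84.3°: √(L² − r² sin²θ) = 0.50096 m.
v = −0.1332·21.74·0.99506·[1 + 0.1332·0.09932/0.50096] = -2.9575 m/s.
|v| = 2.9575 m/s = 2957.5 mm/s.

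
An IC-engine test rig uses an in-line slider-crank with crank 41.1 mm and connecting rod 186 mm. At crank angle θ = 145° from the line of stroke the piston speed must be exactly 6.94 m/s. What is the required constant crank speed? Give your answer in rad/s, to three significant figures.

360

For an in-line slider-crank, |v_piston| = rω|sinθ|·[1 + r cosθ/√(L² − r² sin²θ)].
With r = 0.0411 m, L = 0.186 m, θ = 145°: the bracketed kinematic factor |dx/dθ| = 0.019272 m.
ω = v/|dx/dθ| = 6.94/0.019272 = 360.1 rad/s.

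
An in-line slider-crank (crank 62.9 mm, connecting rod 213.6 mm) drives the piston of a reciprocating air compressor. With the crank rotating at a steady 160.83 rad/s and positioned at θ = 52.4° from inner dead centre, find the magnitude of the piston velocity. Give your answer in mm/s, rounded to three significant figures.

ω = 160.8 rad/s
For an in-line slider-crank, x = r cosθ + √(L² − r² sin²θ), so v = −rω sinθ·[1 + r cosθ/√(L² − r² sin²θ)].
With r = 0.0629 m, L = 0.2136 m, θ = 52.4°: √(L² − r² sin²θ) = 0.20771 m.
v = −0.0629·160.8·0.79229·[1 + 0.0629·0.61015/0.20771] = -9.4959 m/s.
|v| = 9.4959 m/s = 9495.9 mm/s.

9500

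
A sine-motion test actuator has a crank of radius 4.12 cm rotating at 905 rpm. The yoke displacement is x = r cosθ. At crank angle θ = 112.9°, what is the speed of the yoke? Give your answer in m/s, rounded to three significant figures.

3.60

ω = 94.77 rad/s (from 905 rpm).
x = r cosθ ⇒ ẋ = −rω sinθ.
|v| = rω|sinθ| = 0.0412·94.77·|sin 112.9°| = 3.5968 m/s.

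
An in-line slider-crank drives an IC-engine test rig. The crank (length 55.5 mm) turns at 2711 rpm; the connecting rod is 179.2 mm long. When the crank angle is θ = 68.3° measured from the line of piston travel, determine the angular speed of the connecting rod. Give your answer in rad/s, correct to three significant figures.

33.9

ω = 283.9 rad/s (converted from 2711 rpm).
The rod makes angle φ with the slider axis where L sinφ = r sinθ; differentiating, L cosφ·φ̇ = r ω cosθ.
L cosφ = √(L² − r² sin²θ) = 0.17162 m.
|ω_rod| = r ω |cosθ| / √(L² − r² sin²θ) = 0.0555·283.9·0.36975/0.17162 = 33.946 rad/s.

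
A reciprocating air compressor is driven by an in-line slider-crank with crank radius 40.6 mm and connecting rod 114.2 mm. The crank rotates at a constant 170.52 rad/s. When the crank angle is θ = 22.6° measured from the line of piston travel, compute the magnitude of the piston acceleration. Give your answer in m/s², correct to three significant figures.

1400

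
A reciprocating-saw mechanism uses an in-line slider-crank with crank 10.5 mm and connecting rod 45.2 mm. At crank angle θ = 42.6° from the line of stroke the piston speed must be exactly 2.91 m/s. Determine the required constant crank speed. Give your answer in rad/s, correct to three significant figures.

For an in-line slider-crank, |v_piston| = rω|sinθ|·[1 + r cosθ/√(L² − r² sin²θ)].
With r = 0.0105 m, L = 0.0452 m, θ = 42.6°: the bracketed kinematic factor |dx/dθ| = 0.0083378 m.
ω = v/|dx/dθ| = 2.91/0.0083378 = 349.01 rad/s.

349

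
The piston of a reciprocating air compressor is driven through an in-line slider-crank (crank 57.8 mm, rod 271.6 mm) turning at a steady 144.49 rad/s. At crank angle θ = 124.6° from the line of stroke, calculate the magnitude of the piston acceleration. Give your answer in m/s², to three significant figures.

ω = 144.5 rad/s
x(θ) = r cosθ + √(L² − r² sin²θ); with ω constant, a = ω²·d²x/dθ².
d²x/dθ² = −r cosθ − r²(cos2θ)/√u − r⁴ sin²2θ/(4u^{3/2}),  u = L² − r² sin²θ = 0.071503 m².
Substituting r = 0.0578 m, L = 0.2716 m, θ = 124.6°: d²x/dθ² = +0.03713 m.
a = ω²·d²x/dθ² = (144.5)²·(+0.03713) = +775.19 m/s²;  |a| = 775.19 m/s².

775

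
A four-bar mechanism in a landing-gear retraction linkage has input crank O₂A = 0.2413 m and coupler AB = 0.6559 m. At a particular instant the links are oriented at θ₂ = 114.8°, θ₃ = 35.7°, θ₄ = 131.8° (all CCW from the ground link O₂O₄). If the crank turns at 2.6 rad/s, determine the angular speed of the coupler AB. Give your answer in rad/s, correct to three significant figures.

ω₂ = 2.6 rad/s
Differentiating the loop-closure r₂e^{iθ₂}+r₃e^{iθ₃}=r₁+r₄e^{iθ₄} gives r₂ω₂e^{iθ₂}+r₃ω₃e^{iθ₃}=r₄ω₄e^{iθ₄}.
Eliminating the other unknown: ω₃ = r₂ω₂ sin(θ₄−θ₂) / [r₃ sin(θ₃−θ₄)].
Numerator sine = +0.29237; denominator sine = -0.99434.
Result = 0.2413·2.6·(+0.29237) / (0.6559·(-0.99434)) = -0.28125 rad/s; magnitude 0.28125 rad/s.

0.281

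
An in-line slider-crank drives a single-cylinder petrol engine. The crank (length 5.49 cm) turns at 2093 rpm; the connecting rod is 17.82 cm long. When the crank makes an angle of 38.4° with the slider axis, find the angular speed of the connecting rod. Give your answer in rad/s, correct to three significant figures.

53.9

ω = 219.2 rad/s (converted from 2093 rpm).
The rod makes angle φ with the slider axis where L sinφ = r sinθ; differentiating, L cosφ·φ̇ = r ω cosθ.
L cosφ = √(L² − r² sin²θ) = 0.17491 m.
|ω_rod| = r ω |cosθ| / √(L² − r² sin²θ) = 0.0549·219.2·0.78369/0.17491 = 53.915 rad/s.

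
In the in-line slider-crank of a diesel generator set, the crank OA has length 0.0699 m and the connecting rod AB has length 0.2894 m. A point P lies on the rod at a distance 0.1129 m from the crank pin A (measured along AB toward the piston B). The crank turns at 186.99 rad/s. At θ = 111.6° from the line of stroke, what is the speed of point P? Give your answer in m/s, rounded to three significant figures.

ω = 187 rad/s.  Crank-pin speed |V_A| = rω = 13.071 m/s, perpendicular to OA.
Rod angle: sinφ = −(r/L) sinθ ⇒ φ = -12.978°; ω_rod = −rω cosθ/√(L²−r²sin²θ) = +17.062 rad/s.
V_P = V_A + ω_rod × AP, with AP = 0.1129 m along the rod.
Components: V_Px = −rω sinθ − a·ω_rod·sinφ = -11.72 m/s;  V_Py = rω cosθ + a·ω_rod·cosφ = -2.9345 m/s.
|V_P| = √(V_Px² + V_Py²) = 12.082 m/s.

12.1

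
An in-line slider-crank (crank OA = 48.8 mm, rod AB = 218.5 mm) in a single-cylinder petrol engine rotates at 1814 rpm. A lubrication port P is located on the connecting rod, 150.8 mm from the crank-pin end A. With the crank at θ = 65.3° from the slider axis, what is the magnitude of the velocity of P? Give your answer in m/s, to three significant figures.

ω = 190 rad/s.  Crank-pin speed |V_A| = rω = 9.2701 m/s, perpendicular to OA.
Rod angle: sinφ = −(r/L) sinθ ⇒ φ = -11.707°; ω_rod = −rω cosθ/√(L²−r²sin²θ) = -18.105 rad/s.
V_P = V_A + ω_rod × AP, with AP = 0.1508 m along the rod.
Components: V_Px = −rω sinθ − a·ω_rod·sinφ = -8.976 m/s;  V_Py = rω cosθ + a·ω_rod·cosφ = +1.2002 m/s.
|V_P| = √(V_Px² + V_Py²) = 9.0559 m/s.

9.06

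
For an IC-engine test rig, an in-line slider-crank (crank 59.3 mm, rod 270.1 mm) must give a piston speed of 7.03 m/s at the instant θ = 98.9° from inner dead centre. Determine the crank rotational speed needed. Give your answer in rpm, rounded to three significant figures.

1190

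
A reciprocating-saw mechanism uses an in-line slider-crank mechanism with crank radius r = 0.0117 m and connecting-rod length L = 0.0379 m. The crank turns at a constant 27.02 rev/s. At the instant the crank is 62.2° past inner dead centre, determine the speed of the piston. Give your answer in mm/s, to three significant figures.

ω = 2π·27 = 169.8 rad/s
For an in-line slider-crank, x = r cosθ + √(L² − r² sin²θ), so v = −rω sinθ·[1 + r cosθ/√(L² − r² sin²θ)].
With r = 0.0117 m, L = 0.0379 m, θ = 62.2°: √(L² − r² sin²θ) = 0.03646 m.
v = −0.0117·169.8·0.88458·[1 + 0.0117·0.46639/0.03646] = -2.02 m/s.
|v| = 2.02 m/s = 2020 mm/s.

2020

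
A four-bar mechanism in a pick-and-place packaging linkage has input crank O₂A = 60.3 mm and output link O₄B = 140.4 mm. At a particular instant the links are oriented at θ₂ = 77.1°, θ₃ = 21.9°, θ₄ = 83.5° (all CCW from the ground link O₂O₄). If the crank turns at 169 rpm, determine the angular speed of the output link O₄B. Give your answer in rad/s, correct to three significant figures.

ω₂ = 17.7 rad/s (from 169 rpm).
Differentiating the loop-closure r₂e^{iθ₂}+r₃e^{iθ₃}=r₁+r₄e^{iθ₄} gives r₂ω₂e^{iθ₂}+r₃ω₃e^{iθ₃}=r₄ω₄e^{iθ₄}.
Eliminating the other unknown: ω₄ = r₂ω₂ sin(θ₂−θ₃) / [r₄ sin(θ₄−θ₃)].
Numerator sine = +0.82115; denominator sine = +0.87965.
Result = 0.0603·17.7·(+0.82115) / (0.1404·(+0.87965)) = +7.0954 rad/s; magnitude 7.0954 rad/s.

7.10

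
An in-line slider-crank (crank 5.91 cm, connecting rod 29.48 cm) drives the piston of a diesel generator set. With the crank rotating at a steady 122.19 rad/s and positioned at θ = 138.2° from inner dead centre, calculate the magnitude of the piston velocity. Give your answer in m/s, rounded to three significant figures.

4.09

ω = 122.2 rad/s
For an in-line slider-crank, x = r cosθ + √(L² − r² sin²θ), so v = −rω sinθ·[1 + r cosθ/√(L² − r² sin²θ)].
With r = 0.0591 m, L = 0.2948 m, θ = 138.2°: √(L² − r² sin²θ) = 0.29216 m.
v = −0.0591·122.2·0.66653·[1 + 0.0591·-0.74548/0.29216] = -4.0875 m/s.
|v| = 4.0875 m/s.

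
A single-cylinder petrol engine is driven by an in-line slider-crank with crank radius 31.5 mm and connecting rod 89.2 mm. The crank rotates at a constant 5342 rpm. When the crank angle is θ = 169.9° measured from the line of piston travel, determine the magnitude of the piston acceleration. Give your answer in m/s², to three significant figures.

6420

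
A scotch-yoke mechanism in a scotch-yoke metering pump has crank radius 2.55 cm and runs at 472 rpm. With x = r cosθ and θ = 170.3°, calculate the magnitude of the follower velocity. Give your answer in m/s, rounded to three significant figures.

ω = 49.43 rad/s (from 472 rpm).
x = r cosθ ⇒ ẋ = −rω sinθ.
|v| = rω|sinθ| = 0.0255·49.43·|sin 170.3°| = 0.21237 m/s.

0.212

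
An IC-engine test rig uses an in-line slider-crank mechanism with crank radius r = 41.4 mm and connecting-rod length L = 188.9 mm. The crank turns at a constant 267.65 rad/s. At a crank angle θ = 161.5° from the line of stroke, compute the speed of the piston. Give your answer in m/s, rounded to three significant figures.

2.78

ω = 267.6 rad/s
For an in-line slider-crank, x = r cosθ + √(L² − r² sin²θ), so v = −rω sinθ·[1 + r cosθ/√(L² − r² sin²θ)].
With r = 0.0414 m, L = 0.1889 m, θ = 161.5°: √(L² − r² sin²θ) = 0.18844 m.
v = −0.0414·267.6·0.31730·[1 + 0.0414·-0.94832/0.18844] = -2.7834 m/s.
|v| = 2.7834 m/s.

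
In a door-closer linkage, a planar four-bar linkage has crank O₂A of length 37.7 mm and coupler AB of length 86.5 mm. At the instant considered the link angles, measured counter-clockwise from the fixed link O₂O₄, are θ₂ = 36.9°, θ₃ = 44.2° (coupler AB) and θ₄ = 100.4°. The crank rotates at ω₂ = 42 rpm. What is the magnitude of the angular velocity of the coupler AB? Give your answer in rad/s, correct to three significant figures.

2.06

ω₂ = 4.398 rad/s (from 42 rpm).
Differentiating the loop-closure r₂e^{iθ₂}+r₃e^{iθ₃}=r₁+r₄e^{iθ₄} gives r₂ω₂e^{iθ₂}+r₃ω₃e^{iθ₃}=r₄ω₄e^{iθ₄}.
Eliminating the other unknown: ω₃ = r₂ω₂ sin(θ₄−θ₂) / [r₃ sin(θ₃−θ₄)].
Numerator sine = +0.89493; denominator sine = -0.83098.
Result = 0.0377·4.398·(+0.89493) / (0.0865·(-0.83098)) = -2.0644 rad/s; magnitude 2.0644 rad/s.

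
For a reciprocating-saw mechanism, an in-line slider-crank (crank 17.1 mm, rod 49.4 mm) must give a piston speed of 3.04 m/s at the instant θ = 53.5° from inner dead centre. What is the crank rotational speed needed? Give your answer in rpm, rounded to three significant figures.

1740

For an in-line slider-crank, |v_piston| = rω|sinθ|·[1 + r cosθ/√(L² − r² sin²θ)].
With r = 0.0171 m, L = 0.0494 m, θ = 53.5°: the bracketed kinematic factor |dx/dθ| = 0.016693 m.
ω = v/|dx/dθ| = 3.04/0.016693 = 182.12 rad/s.
N = 60ω/(2π) = 1739.1 rpm.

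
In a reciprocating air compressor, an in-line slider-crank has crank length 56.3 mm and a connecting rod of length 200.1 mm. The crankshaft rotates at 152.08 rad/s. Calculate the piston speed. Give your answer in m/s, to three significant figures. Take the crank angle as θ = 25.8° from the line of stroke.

4.68

ω = 152.1 rad/s
For an in-line slider-crank, x = r cosθ + √(L² − r² sin²θ), so v = −rω sinθ·[1 + r cosθ/√(L² − r² sin²θ)].
With r = 0.0563 m, L = 0.2001 m, θ = 25.8°: √(L² − r² sin²θ) = 0.19859 m.
v = −0.0563·152.1·0.43523·[1 + 0.0563·0.90032/0.19859] = -4.6776 m/s.
|v| = 4.6776 m/s.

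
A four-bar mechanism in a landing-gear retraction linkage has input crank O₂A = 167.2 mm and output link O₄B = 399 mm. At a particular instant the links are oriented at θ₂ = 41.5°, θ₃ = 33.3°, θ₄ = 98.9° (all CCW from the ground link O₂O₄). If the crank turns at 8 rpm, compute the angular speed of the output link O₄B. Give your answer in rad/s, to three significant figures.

0.0550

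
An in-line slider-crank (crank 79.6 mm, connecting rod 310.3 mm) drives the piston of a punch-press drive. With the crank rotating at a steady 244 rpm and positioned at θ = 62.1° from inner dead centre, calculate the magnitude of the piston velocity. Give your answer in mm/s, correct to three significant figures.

ω = 2π·244/60 = 25.55 rad/s
For an in-line slider-crank, x = r cosθ + √(L² − r² sin²θ), so v = −rω sinθ·[1 + r cosθ/√(L² − r² sin²θ)].
With r = 0.0796 m, L = 0.3103 m, θ = 62.1°: √(L² − r² sin²θ) = 0.30222 m.
v = −0.0796·25.55·0.88377·[1 + 0.0796·0.46793/0.30222] = -2.019 m/s.
|v| = 2.019 m/s = 2019 mm/s.

2020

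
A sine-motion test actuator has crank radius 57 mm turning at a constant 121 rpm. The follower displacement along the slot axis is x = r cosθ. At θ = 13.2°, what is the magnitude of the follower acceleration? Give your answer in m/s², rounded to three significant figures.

8.91

ω = 12.67 rad/s (from 121 rpm).
x = r cosθ ⇒ ẍ = −rω² cosθ (ω constant).
|a| = rω²|cosθ| = 0.057·(12.67)²·|cos 13.2°| = 8.9099 m/s².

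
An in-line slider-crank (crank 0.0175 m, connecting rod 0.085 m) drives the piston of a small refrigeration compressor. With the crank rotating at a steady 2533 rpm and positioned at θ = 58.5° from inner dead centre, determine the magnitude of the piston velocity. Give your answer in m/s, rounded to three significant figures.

4.39

ω = 2π·2533/60 = 265.3 rad/s
For an in-line slider-crank, x = r cosθ + √(L² − r² sin²θ), so v = −rω sinθ·[1 + r cosθ/√(L² − r² sin²θ)].
With r = 0.0175 m, L = 0.085 m, θ = 58.5°: √(L² − r² sin²θ) = 0.08368 m.
v = −0.0175·265.3·0.85264·[1 + 0.0175·0.52250/0.08368] = -4.3904 m/s.
|v| = 4.3904 m/s.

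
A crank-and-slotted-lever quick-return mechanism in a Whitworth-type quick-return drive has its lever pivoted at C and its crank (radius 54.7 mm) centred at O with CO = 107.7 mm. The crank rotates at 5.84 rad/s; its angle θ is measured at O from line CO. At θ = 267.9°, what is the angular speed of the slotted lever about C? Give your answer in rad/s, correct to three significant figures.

1.15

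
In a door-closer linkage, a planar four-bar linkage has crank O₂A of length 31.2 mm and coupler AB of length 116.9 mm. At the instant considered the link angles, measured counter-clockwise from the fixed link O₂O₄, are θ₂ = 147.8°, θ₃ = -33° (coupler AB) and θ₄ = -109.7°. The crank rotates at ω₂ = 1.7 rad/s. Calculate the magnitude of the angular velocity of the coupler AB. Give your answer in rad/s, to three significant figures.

0.455

ω₂ = 1.7 rad/s
Differentiating the loop-closure r₂e^{iθ₂}+r₃e^{iθ₃}=r₁+r₄e^{iθ₄} gives r₂ω₂e^{iθ₂}+r₃ω₃e^{iθ₃}=r₄ω₄e^{iθ₄}.
Eliminating the other unknown: ω₃ = r₂ω₂ sin(θ₄−θ₂) / [r₃ sin(θ₃−θ₄)].
Numerator sine = +0.97630; denominator sine = +0.97318.
Result = 0.0312·1.7·(+0.97630) / (0.1169·(+0.97318)) = +0.45517 rad/s; magnitude 0.45517 rad/s.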